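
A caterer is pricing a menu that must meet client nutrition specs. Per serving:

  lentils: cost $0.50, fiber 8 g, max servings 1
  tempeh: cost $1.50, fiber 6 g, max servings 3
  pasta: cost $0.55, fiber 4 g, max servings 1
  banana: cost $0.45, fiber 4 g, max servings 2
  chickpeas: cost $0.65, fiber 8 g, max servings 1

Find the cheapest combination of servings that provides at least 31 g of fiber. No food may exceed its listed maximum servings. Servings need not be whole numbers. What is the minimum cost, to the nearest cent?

$3.35

Cost per g of fiber: lentils $0.0625, chickpeas $0.0813, banana $0.1125, pasta $0.1375, tempeh $0.2500.
Take 1 serving of lentils: +8.0 g fiber for $0.50 (total $0.50, still need 23.0 g).
Take 1 serving of chickpeas: +8.0 g fiber for $0.65 (total $1.15, still need 15.0 g).
Take 2 servings of banana: +8.0 g fiber for $0.90 (total $2.05, still need 7.0 g).
Take 1 serving of pasta: +4.0 g fiber for $0.55 (total $2.60, still need 3.0 g).
Take 0.5 servings of tempeh: +3.0 g fiber for $0.75 (total $3.35, still need 0.0 g).
Greedy by cheapest-per-g is optimal for a single linear constraint, so the minimum cost is $3.35.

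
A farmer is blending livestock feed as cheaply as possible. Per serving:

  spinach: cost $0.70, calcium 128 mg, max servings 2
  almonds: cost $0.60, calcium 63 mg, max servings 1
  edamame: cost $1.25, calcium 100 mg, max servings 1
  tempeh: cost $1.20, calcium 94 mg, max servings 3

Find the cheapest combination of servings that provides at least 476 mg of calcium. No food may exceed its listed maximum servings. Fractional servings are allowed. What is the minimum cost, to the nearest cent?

$3.98

Cost per mg of calcium: spinach $0.0055, almonds $0.0095, edamame $0.0125, tempeh $0.0128.
Take 2 servings of spinach: +256.0 mg calcium for $1.40 (total $1.40, still need 220.0 mg).
Take 1 serving of almonds: +63.0 mg calcium for $0.60 (total $2.00, still need 157.0 mg).
Take 1 serving of edamame: +100.0 mg calcium for $1.25 (total $3.25, still need 57.0 mg).
Take 0.6064 servings of tempeh: +57.0 mg calcium for $0.73 (total $3.98, still need 0.0 mg).
Filling from the cheapest source first is optimal under one linear minimum: $3.98.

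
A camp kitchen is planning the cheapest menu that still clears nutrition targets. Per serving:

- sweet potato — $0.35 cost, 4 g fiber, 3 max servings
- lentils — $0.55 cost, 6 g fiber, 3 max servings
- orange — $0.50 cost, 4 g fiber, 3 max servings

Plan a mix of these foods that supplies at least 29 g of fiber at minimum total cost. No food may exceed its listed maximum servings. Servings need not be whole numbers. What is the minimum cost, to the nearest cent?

$2.61

Cost per g of fiber: sweet potato $0.0875, lentils $0.0917, orange $0.1250.
Take 3 servings of sweet potato: +12.0 g fiber for $1.05 (total $1.05, still need 17.0 g).
Take 2.833 servings of lentils: +17.0 g fiber for $1.56 (total $2.61, still need 0.0 g).
Filling from the cheapest source first is optimal under one linear minimum: $2.61.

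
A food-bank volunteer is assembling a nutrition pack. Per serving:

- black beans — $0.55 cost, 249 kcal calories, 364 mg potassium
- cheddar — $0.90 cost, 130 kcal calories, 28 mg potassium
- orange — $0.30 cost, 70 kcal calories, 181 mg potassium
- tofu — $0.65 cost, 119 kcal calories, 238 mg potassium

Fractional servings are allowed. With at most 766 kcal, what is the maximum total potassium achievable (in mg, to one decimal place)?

Potassium per kcal: orange 2.586, tofu 2, black beans 1.462, cheddar 0.2154.
With no serving limits, spend the whole calories allowance on orange: 766 kcal / 70 kcal × 181 mg = 1980.7 mg.

1980.7 mg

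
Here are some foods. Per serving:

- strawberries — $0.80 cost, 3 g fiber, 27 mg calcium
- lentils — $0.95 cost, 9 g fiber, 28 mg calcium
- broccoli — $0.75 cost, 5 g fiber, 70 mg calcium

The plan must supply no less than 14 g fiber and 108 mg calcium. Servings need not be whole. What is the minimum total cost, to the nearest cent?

A basic optimal solution has at most two foods positive. Try each food alone and each pair with both targets met exactly.
strawberries only: max(14/3, 108/27) = 4.667 servings → $3.73.
lentils only: max(14/9, 108/28) = 3.857 servings → $3.66.
broccoli only: max(14/5, 108/70) = 2.8 servings → $2.10.
strawberries + lentils with both tight: 3.648 servings and 0.3396 servings → $3.24.
strawberries + broccoli: intersection lies outside the first quadrant.
lentils + broccoli with both tight: 0.898 servings and 1.184 servings → $1.74.
The minimum over all feasible corners is $1.74.

$1.74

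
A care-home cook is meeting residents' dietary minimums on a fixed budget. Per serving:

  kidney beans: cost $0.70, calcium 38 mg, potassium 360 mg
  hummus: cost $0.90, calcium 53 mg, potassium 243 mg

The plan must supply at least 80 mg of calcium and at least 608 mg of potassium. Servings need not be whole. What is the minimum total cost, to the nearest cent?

$1.43

Check every corner: each single food scaled to meet both minima, and each pair solved so both constraints bind.
kidney beans only: max(80/38, 608/360) = 2.105 servings → $1.47.
hummus only: max(80/53, 608/243) = 2.502 servings → $2.25.
kidney beans + hummus with both tight: 1.298 servings and 0.5785 servings → $1.43.
So the least-cost plan costs $1.43.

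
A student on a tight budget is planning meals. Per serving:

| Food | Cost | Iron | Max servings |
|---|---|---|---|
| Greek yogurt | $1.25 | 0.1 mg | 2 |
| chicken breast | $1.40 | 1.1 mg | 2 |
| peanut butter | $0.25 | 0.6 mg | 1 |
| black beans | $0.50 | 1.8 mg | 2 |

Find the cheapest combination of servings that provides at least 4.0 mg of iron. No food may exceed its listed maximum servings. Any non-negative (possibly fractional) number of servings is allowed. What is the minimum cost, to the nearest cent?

$1.17

Cost per mg of iron: black beans $0.2778, peanut butter $0.4167, chicken breast $1.2727, Greek yogurt $12.5000.
Take 2 servings of black beans: +3.6 mg iron for $1.00 (total $1.00, still need 0.4 mg).
Take 0.6667 servings of peanut butter: +0.4 mg iron for $0.17 (total $1.17, still need 0.0 mg).
Filling from the cheapest source first is optimal under one linear minimum: $1.17.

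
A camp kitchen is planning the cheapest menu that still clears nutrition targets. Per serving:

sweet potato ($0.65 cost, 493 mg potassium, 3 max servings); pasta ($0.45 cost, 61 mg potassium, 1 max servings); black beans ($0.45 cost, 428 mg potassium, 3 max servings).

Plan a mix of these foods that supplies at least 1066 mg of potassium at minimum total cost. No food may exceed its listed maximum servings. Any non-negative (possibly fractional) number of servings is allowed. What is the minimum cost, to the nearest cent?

$1.12

Cost per mg of potassium: black beans $0.0011, sweet potato $0.0013, pasta $0.0074.
Take 2.491 servings of black beans: +1066.0 mg potassium for $1.12 (total $1.12, still need 0.0 mg).
Filling from the cheapest source first is optimal under one linear minimum: $1.12.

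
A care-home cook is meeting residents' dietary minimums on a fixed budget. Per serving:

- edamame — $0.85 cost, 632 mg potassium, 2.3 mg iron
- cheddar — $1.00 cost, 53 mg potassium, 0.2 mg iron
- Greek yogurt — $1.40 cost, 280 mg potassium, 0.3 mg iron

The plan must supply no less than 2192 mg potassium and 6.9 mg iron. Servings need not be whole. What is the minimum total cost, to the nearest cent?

Compare the cost at each extreme point of the feasible region.
edamame only: max(2192/632, 6.9/2.3) = 3.468 servings → $2.95.
cheddar only: max(2192/53, 6.9/0.2) = 41.36 servings → $41.36.
Greek yogurt only: max(2192/280, 6.9/0.3) = 23 servings → $32.20.
edamame + cheddar with both targets exact would need a negative amount; discard.
edamame + Greek yogurt with both tight: 2.805 servings and 1.498 servings → $4.48.
cheddar + Greek yogurt with both tight: 31.78 servings and 1.813 servings → $34.32.
Cheapest feasible corner: $2.95.

$2.95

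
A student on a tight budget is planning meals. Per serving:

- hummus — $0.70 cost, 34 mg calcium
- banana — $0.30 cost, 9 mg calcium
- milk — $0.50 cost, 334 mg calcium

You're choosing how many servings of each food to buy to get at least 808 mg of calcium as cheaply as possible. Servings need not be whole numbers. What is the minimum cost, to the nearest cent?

$1.21

Cost per mg of calcium: milk $0.0015, hummus $0.0206, banana $0.0333.
With no serving limits, use only milk: 808 mg / 334 mg = 2.419 servings × $0.50 = $1.21.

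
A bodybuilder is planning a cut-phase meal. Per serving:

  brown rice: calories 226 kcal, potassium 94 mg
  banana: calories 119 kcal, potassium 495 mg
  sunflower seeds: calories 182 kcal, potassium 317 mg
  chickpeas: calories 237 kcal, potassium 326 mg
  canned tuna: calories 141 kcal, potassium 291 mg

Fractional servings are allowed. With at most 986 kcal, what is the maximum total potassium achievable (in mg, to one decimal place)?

Potassium per kcal: banana 4.16, canned tuna 2.064, sunflower seeds 1.742, chickpeas 1.376, brown rice 0.4159.
With no serving limits, spend the whole calories allowance on banana: 986 kcal / 119 kcal × 495 mg = 4101.4 mg.

4101.4 mg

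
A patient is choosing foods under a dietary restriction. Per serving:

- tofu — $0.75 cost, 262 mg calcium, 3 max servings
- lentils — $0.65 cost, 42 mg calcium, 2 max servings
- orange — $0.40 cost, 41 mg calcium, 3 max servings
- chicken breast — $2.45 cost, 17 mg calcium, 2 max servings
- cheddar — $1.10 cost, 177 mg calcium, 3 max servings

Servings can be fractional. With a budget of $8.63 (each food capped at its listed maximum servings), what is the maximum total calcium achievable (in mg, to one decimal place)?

Calcium per dollar: tofu 349.3, cheddar 160.9, orange 102.5, lentils 64.62, chicken breast 6.939.
Take 3 servings of tofu: spends $2.25, +786.0 mg calcium (running total 786.0 mg).
Take 3 servings of cheddar: spends $3.30, +531.0 mg calcium (running total 1317.0 mg).
Take 3 servings of orange: spends $1.20, +123.0 mg calcium (running total 1440.0 mg).
Take 2 servings of lentils: spends $1.30, +84.0 mg calcium (running total 1524.0 mg).
Take 0.2367 servings of chicken breast: spends $0.58, +4.0 mg calcium (running total 1528.0 mg).
Filling greedily by calcium-per-dollar is optimal for one linear limit, giving 1528.0 mg.

1528.0 mg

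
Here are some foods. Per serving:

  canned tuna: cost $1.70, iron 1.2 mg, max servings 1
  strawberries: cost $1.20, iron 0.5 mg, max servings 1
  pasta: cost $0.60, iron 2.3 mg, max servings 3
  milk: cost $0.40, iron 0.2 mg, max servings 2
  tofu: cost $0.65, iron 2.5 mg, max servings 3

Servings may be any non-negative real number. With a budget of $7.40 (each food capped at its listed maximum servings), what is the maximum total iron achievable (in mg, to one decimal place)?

16.5 mg

Iron per dollar: tofu 3.846, pasta 3.833, canned tuna 0.7059, milk 0.5, strawberries 0.4167.
Take 3 servings of tofu: spends $1.95, +7.5 mg iron (running total 7.5 mg).
Take 3 servings of pasta: spends $1.80, +6.9 mg iron (running total 14.4 mg).
Take 1 serving of canned tuna: spends $1.70, +1.2 mg iron (running total 15.6 mg).
Take 2 servings of milk: spends $0.80, +0.4 mg iron (running total 16.0 mg).
Take 0.9583 servings of strawberries: spends $1.15, +0.5 mg iron (running total 16.5 mg).
Greedy by best ratio exhausts the cost allowance optimally: 16.5 mg.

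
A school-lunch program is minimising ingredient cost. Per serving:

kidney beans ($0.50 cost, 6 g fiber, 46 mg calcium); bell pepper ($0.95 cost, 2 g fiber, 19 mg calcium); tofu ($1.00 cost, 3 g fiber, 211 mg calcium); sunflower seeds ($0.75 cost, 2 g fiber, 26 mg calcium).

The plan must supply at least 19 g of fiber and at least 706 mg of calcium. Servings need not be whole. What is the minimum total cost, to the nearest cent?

Minimising a linear cost over {fiber ≥ 19, calcium ≥ 706, servings ≥ 0} — the optimum is at a vertex, using one or two foods.
kidney beans only: max(19/6, 706/46) = 15.35 servings → $7.67.
bell pepper only: max(19/2, 706/19) = 37.16 servings → $35.30.
tofu only: max(19/3, 706/211) = 6.333 servings → $6.33.
sunflower seeds only: max(19/2, 706/26) = 27.15 servings → $20.37.
kidney beans + bell pepper with both targets exact would need a negative amount; discard.
kidney beans + tofu with both tight: 1.676 servings and 2.98 servings → $3.82.
kidney beans + sunflower seeds: intersection lies outside the first quadrant.
bell pepper + tofu with both tight: 5.181 servings and 2.879 servings → $7.80.
bell pepper + sunflower seeds: intersection lies outside the first quadrant.
tofu + sunflower seeds with both tight: 2.669 servings and 5.497 servings → $6.79.
So the least-cost plan costs $3.82.

$3.82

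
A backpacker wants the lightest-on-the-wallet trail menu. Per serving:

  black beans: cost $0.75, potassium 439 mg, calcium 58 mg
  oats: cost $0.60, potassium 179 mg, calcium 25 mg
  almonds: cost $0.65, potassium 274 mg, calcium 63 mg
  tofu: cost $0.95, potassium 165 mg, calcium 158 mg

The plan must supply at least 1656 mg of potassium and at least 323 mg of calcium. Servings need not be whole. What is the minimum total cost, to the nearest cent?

At the optimum either one food covers both requirements or two foods hit both targets exactly; no other combination can be cheaper.
black beans only: max(1656/439, 323/58) = 5.569 servings → $4.18.
oats only: max(1656/179, 323/25) = 12.92 servings → $7.75.
almonds only: max(1656/274, 323/63) = 6.044 servings → $3.93.
tofu only: max(1656/165, 323/158) = 10.04 servings → $9.53.
black beans + oats: the both-tight solution has a negative serving — not a feasible corner.
black beans + almonds with both tight: 1.345 servings and 3.889 servings → $3.54.
black beans + tofu with both tight: 3.485 servings and 0.7651 servings → $3.34.
oats + almonds with both tight: 3.575 servings and 3.708 servings → $4.56.
oats + tofu with both tight: 8.625 servings and 0.6796 servings → $5.82.
almonds + tofu with both targets exact would need a negative amount; discard.
Cheapest feasible corner: $3.34.

$3.34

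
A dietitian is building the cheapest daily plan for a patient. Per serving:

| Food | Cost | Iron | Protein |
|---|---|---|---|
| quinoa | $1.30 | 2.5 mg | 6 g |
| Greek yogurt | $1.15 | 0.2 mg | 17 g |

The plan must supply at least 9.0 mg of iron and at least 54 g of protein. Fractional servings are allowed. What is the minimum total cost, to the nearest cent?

$6.73

An LP optimum is at a vertex; with two nutrient constraints at most two foods are used. Check each candidate.
quinoa only: max(9.0/2.5, 54/6) = 9 servings → $11.70.
Greek yogurt only: max(9.0/0.2, 54/17) = 45 servings → $51.75.
quinoa + Greek yogurt with both tight: 3.443 servings and 1.961 servings → $6.73.
Cheapest feasible corner: $6.73.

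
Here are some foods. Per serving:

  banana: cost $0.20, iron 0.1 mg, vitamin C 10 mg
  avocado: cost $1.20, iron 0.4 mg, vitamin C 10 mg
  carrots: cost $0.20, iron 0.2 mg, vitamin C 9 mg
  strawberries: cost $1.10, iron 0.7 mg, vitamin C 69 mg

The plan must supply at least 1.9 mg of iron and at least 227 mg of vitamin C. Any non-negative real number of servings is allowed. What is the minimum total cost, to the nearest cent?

Minimising a linear cost over {iron ≥ 1.9, vitamin C ≥ 227, servings ≥ 0} — the optimum is at a vertex, using one or two foods.
banana only: max(1.9/0.1, 227/10) = 22.7 servings → $4.54.
avocado only: max(1.9/0.4, 227/10) = 22.7 servings → $27.24.
carrots only: max(1.9/0.2, 227/9) = 25.22 servings → $5.04.
strawberries only: max(1.9/0.7, 227/69) = 3.29 servings → $3.62.
banana + avocado: intersection lies outside the first quadrant.
banana + carrots: the both-tight solution has a negative serving — not a feasible corner.
banana + strawberries: the both-tight solution has a negative serving — not a feasible corner.
avocado + carrots with both targets exact would need a negative amount; discard.
avocado + strawberries: intersection lies outside the first quadrant.
carrots + strawberries: the both-tight solution has a negative serving — not a feasible corner.
The minimum over all feasible corners is $3.62.

$3.62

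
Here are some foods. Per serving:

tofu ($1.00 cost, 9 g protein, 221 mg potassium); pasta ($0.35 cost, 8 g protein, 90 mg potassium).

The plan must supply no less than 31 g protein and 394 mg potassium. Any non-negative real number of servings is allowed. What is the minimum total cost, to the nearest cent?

$1.53

At the optimum either one food covers both requirements or two foods hit both targets exactly; no other combination can be cheaper.
tofu only: max(31/9, 394/221) = 3.444 servings → $3.44.
pasta only: max(31/8, 394/90) = 4.378 servings → $1.53.
tofu + pasta with both tight: 0.3779 servings and 3.45 servings → $1.59.
The minimum over all feasible corners is $1.53.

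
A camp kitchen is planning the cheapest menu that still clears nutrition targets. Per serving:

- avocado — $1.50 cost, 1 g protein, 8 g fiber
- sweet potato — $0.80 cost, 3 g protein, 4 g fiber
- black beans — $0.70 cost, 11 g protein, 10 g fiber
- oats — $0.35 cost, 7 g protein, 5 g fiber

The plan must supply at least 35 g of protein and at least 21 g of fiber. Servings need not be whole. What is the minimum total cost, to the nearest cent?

With two linear requirements the optimum uses one or two foods; enumerate the corners.
avocado only: max(35/1, 21/8) = 35 servings → $52.50.
sweet potato only: max(35/3, 21/4) = 11.67 servings → $9.33.
black beans only: max(35/11, 21/10) = 3.182 servings → $2.23.
oats only: max(35/7, 21/5) = 5 servings → $1.75.
avocado + sweet potato: intersection lies outside the first quadrant.
avocado + black beans: intersection lies outside the first quadrant.
avocado + oats: intersection lies outside the first quadrant.
sweet potato + black beans: intersection lies outside the first quadrant.
sweet potato + oats with both targets exact would need a negative amount; discard.
black beans + oats with both targets exact would need a negative amount; discard.
So the least-cost plan costs $1.75.

$1.75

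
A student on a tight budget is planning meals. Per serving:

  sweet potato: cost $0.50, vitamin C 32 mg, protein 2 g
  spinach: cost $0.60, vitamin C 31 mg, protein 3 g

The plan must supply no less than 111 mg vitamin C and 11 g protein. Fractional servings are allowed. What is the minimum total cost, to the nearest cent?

$2.20

With two linear requirements the optimum uses one or two foods; enumerate the corners.
sweet potato only: max(111/32, 11/2) = 5.5 servings → $2.75.
spinach only: max(111/31, 11/3) = 3.667 servings → $2.20.
sweet potato + spinach: intersection lies outside the first quadrant.
So the least-cost plan costs $2.20.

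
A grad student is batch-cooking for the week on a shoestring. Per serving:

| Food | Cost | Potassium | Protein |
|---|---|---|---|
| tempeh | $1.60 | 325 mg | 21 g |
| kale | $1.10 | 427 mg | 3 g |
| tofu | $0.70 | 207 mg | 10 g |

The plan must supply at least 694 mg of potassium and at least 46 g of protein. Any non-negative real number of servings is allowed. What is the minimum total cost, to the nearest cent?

$3.22

At the optimum either one food covers both requirements or two foods hit both targets exactly; no other combination can be cheaper.
tempeh only: max(694/325, 46/21) = 2.19 servings → $3.50.
kale only: max(694/427, 46/3) = 15.33 servings → $16.87.
tofu only: max(694/207, 46/10) = 4.6 servings → $3.22.
tempeh + kale with both targets exact would need a negative amount; discard.
tempeh + tofu: the both-tight solution has a negative serving — not a feasible corner.
kale + tofu with both targets exact would need a negative amount; discard.
The minimum over all feasible corners is $3.22.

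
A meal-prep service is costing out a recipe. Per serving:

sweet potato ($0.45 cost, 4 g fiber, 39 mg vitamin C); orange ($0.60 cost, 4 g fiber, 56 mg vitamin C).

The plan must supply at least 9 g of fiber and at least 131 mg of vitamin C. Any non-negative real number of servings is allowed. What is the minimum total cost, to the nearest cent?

Compare the cost at each extreme point of the feasible region.
sweet potato only: max(9/4, 131/39) = 3.359 servings → $1.51.
orange only: max(9/4, 131/56) = 2.339 servings → $1.40.
sweet potato + orange: intersection lies outside the first quadrant.
Cheapest feasible corner: $1.40.

$1.40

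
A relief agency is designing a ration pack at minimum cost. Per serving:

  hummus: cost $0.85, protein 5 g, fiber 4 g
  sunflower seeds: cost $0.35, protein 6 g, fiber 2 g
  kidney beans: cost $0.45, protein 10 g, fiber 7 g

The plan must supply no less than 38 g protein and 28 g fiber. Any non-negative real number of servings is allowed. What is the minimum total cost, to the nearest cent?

The cheapest plan sits at a corner of the feasible region — with two constraints it uses at most two foods.
hummus only: max(38/5, 28/4) = 7.6 servings → $6.46.
sunflower seeds only: max(38/6, 28/2) = 14 servings → $4.90.
kidney beans only: max(38/10, 28/7) = 4 servings → $1.80.
hummus + sunflower seeds with both tight: 6.571 servings and 0.8571 servings → $5.89.
hummus + kidney beans with both tight: 2.8 servings and 2.4 servings → $3.46.
sunflower seeds + kidney beans: the both-tight solution has a negative serving — not a feasible corner.
Cheapest feasible corner: $1.80.

$1.80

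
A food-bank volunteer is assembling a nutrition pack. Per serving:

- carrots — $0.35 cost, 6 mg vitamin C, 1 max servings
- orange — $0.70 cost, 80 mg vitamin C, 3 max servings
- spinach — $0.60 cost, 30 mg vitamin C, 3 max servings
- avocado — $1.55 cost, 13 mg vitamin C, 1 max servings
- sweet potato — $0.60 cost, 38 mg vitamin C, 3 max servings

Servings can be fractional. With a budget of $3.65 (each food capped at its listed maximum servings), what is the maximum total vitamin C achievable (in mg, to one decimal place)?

338.2 mg

Vitamin C per dollar: orange 114.3, sweet potato 63.33, spinach 50, carrots 17.14, avocado 8.387.
Take 3 servings of orange: spends $2.10, +240.0 mg vitamin C (running total 240.0 mg).
Take 2.583 servings of sweet potato: spends $1.55, +98.2 mg vitamin C (running total 338.2 mg).
Filling greedily by vitamin C-per-dollar is optimal for one linear limit, giving 338.2 mg.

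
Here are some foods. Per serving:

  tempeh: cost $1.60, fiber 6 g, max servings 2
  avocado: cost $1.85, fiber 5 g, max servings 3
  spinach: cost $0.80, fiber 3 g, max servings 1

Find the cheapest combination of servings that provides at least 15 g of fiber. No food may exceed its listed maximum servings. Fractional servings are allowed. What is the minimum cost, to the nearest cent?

$4.00

Cost per g of fiber: tempeh $0.2667, spinach $0.2667, avocado $0.3700.
Take 2 servings of tempeh: +12.0 g fiber for $3.20 (total $3.20, still need 3.0 g).
Take 1 serving of spinach: +3.0 g fiber for $0.80 (total $4.00, still need 0.0 g).
Filling from the cheapest source first is optimal under one linear minimum: $4.00.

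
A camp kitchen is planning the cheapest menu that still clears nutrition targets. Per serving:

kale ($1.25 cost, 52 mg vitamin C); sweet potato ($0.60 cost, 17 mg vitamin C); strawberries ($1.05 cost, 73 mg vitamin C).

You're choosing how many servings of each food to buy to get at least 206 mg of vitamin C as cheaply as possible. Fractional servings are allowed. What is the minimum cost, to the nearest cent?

$2.96

Cost per mg of vitamin C: strawberries $0.0144, kale $0.0240, sweet potato $0.0353.
With no serving limits, use only strawberries: 206 mg / 73 mg = 2.822 servings × $1.05 = $2.96.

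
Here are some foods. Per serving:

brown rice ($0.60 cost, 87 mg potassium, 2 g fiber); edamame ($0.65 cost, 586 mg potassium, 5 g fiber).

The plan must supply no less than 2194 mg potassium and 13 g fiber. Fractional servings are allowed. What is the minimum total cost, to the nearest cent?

With two linear requirements the optimum uses one or two foods; enumerate the corners.
brown rice only: max(2194/87, 13/2) = 25.22 servings → $15.13.
edamame only: max(2194/586, 13/5) = 3.744 servings → $2.43.
brown rice + edamame: intersection lies outside the first quadrant.
Cheapest feasible corner: $2.43.

$2.43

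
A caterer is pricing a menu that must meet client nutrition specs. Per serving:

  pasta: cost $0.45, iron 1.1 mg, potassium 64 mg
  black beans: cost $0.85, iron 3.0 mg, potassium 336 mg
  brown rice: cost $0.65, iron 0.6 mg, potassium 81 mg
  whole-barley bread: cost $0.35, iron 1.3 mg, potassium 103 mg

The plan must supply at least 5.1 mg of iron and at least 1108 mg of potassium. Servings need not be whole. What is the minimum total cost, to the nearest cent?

For a min-cost LP with two ≥-constraints, a basic feasible solution has at most two positive variables.
pasta only: max(5.1/1.1, 1108/64) = 17.31 servings → $7.79.
black beans only: max(5.1/3.0, 1108/336) = 3.298 servings → $2.80.
brown rice only: max(5.1/0.6, 1108/81) = 13.68 servings → $8.89.
whole-barley bread only: max(5.1/1.3, 1108/103) = 10.76 servings → $3.77.
pasta + black beans: the both-tight solution has a negative serving — not a feasible corner.
pasta + brown rice with both targets exact would need a negative amount; discard.
pasta + whole-barley bread with both targets exact would need a negative amount; discard.
black beans + brown rice: intersection lies outside the first quadrant.
black beans + whole-barley bread: intersection lies outside the first quadrant.
brown rice + whole-barley bread: intersection lies outside the first quadrant.
Cheapest feasible corner: $2.80.

$2.80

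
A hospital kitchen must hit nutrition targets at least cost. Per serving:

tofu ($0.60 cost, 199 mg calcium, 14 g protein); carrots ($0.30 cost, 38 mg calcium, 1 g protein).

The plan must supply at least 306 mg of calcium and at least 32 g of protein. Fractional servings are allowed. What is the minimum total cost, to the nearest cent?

$1.37

Check every corner: each single food scaled to meet both minima, and each pair solved so both constraints bind.
tofu only: max(306/199, 32/14) = 2.286 servings → $1.37.
carrots only: max(306/38, 32/1) = 32 servings → $9.60.
tofu + carrots: intersection lies outside the first quadrant.
Cheapest feasible corner: $1.37.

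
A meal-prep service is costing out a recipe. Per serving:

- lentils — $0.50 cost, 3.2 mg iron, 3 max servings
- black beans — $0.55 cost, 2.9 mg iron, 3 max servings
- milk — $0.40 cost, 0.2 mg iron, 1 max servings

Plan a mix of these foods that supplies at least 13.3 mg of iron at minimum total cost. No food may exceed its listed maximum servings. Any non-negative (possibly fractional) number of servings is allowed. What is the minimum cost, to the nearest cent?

$2.20

Cost per mg of iron: lentils $0.1562, black beans $0.1897, milk $2.0000.
Take 3 servings of lentils: +9.6 mg iron for $1.50 (total $1.50, still need 3.7 mg).
Take 1.276 servings of black beans: +3.7 mg iron for $0.70 (total $2.20, still need 0.0 mg).
Filling from the cheapest source first is optimal under one linear minimum: $2.20.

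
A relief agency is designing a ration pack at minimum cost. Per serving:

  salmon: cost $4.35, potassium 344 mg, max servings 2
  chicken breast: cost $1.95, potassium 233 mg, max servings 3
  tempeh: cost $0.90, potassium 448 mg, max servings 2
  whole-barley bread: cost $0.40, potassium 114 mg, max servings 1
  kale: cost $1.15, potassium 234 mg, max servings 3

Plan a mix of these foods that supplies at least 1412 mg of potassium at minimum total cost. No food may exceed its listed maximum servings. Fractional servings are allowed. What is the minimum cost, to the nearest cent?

Cost per mg of potassium: tempeh $0.0020, whole-barley bread $0.0035, kale $0.0049, chicken breast $0.0084, salmon $0.0126.
Take 2 servings of tempeh: +896.0 mg potassium for $1.80 (total $1.80, still need 516.0 mg).
Take 1 serving of whole-barley bread: +114.0 mg potassium for $0.40 (total $2.20, still need 402.0 mg).
Take 1.718 servings of kale: +402.0 mg potassium for $1.98 (total $4.18, still need 0.0 mg).
Greedy by cheapest-per-mg is optimal for a single linear constraint, so the minimum cost is $4.18.

$4.18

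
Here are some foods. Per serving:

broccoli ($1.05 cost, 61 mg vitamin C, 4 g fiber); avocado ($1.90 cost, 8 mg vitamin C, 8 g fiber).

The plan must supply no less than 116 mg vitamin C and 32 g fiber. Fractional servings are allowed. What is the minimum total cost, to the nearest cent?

$7.75

This is a tiny linear program; its minimum lies at a vertex of the feasible set. List the vertices and price them.
broccoli only: max(116/61, 32/4) = 8 servings → $8.40.
avocado only: max(116/8, 32/8) = 14.5 servings → $27.55.
broccoli + avocado with both tight: 1.474 servings and 3.263 servings → $7.75.
So the least-cost plan costs $7.75.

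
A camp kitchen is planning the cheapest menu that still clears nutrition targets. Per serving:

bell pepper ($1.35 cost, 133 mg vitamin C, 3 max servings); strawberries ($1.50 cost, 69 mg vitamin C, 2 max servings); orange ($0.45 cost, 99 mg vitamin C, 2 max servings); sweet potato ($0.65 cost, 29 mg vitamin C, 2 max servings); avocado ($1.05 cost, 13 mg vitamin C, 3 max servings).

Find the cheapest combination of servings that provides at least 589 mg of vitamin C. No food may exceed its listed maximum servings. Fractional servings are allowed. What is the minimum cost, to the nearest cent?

$4.87

Cost per mg of vitamin C: orange $0.0045, bell pepper $0.0102, strawberries $0.0217, sweet potato $0.0224, avocado $0.0808.
Take 2 servings of orange: +198.0 mg vitamin C for $0.90 (total $0.90, still need 391.0 mg).
Take 2.94 servings of bell pepper: +391.0 mg vitamin C for $3.97 (total $4.87, still need 0.0 mg).
Filling from the cheapest source first is optimal under one linear minimum: $4.87.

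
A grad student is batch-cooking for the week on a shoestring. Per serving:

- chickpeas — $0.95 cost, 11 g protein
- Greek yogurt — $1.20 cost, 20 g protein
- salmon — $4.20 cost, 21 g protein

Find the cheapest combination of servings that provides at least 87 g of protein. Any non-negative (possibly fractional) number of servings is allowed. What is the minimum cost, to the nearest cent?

$5.22

Cost per g of protein: Greek yogurt $0.0600, chickpeas $0.0864, salmon $0.2000.
With no serving limits, use only Greek yogurt: 87 g / 20 g = 4.35 servings × $1.20 = $5.22.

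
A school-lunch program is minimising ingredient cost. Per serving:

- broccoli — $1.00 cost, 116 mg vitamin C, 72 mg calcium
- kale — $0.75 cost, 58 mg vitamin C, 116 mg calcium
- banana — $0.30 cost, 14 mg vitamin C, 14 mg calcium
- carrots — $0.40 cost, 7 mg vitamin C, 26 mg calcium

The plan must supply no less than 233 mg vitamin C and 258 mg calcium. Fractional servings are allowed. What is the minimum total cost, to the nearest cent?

$2.36

With two linear requirements the optimum uses one or two foods; enumerate the corners.
broccoli only: max(233/116, 258/72) = 3.583 servings → $3.58.
kale only: max(233/58, 258/116) = 4.017 servings → $3.01.
banana only: max(233/14, 258/14) = 18.43 servings → $5.53.
carrots only: max(233/7, 258/26) = 33.29 servings → $13.31.
broccoli + kale with both tight: 1.3 servings and 1.417 servings → $2.36.
broccoli + banana with both targets exact would need a negative amount; discard.
broccoli + carrots with both tight: 1.693 servings and 5.236 servings → $3.79.
kale + banana with both tight: 0.431 servings and 14.86 servings → $4.78.
kale + carrots: intersection lies outside the first quadrant.
banana + carrots with both tight: 15.98 servings and 1.316 servings → $5.32.
So the least-cost plan costs $2.36.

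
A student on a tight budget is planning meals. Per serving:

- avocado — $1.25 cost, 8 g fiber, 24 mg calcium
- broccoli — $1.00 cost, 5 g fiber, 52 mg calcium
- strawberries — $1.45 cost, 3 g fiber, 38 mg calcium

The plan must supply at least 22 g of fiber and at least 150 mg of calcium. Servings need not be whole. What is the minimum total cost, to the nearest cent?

At the optimum either one food covers both requirements or two foods hit both targets exactly; no other combination can be cheaper.
avocado only: max(22/8, 150/24) = 6.25 servings → $7.81.
broccoli only: max(22/5, 150/52) = 4.4 servings → $4.40.
strawberries only: max(22/3, 150/38) = 7.333 servings → $10.63.
avocado + broccoli with both tight: 1.331 servings and 2.27 servings → $3.93.
avocado + strawberries with both tight: 1.664 servings and 2.897 servings → $6.28.
broccoli + strawberries: intersection lies outside the first quadrant.
So the least-cost plan costs $3.93.

$3.93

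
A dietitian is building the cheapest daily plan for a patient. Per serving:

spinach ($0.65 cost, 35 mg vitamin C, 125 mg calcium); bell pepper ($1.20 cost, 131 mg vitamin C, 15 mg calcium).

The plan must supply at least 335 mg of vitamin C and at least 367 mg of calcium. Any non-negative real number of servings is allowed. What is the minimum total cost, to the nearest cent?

$3.96

The cheapest plan sits at a corner of the feasible region — with two constraints it uses at most two foods.
spinach only: max(335/35, 367/125) = 9.571 servings → $6.22.
bell pepper only: max(335/131, 367/15) = 24.47 servings → $29.36.
spinach + bell pepper with both tight: 2.716 servings and 1.832 servings → $3.96.
Cheapest feasible corner: $3.96.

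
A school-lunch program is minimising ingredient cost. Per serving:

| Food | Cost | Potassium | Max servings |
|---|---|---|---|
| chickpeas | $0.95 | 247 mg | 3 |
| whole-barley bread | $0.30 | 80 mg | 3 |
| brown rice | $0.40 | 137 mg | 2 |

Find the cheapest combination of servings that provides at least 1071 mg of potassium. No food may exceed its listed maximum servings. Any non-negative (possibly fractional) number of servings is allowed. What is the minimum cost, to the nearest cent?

$3.84

Cost per mg of potassium: brown rice $0.0029, whole-barley bread $0.0037, chickpeas $0.0038.
Take 2 servings of brown rice: +274.0 mg potassium for $0.80 (total $0.80, still need 797.0 mg).
Take 3 servings of whole-barley bread: +240.0 mg potassium for $0.90 (total $1.70, still need 557.0 mg).
Take 2.255 servings of chickpeas: +557.0 mg potassium for $2.14 (total $3.84, still need 0.0 mg).
Greedy by cheapest-per-mg is optimal for a single linear constraint, so the minimum cost is $3.84.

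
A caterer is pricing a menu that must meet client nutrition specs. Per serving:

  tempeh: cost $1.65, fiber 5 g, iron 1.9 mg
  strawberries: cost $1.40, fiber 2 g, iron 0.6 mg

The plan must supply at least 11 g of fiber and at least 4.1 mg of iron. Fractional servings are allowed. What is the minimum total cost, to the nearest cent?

An LP optimum is at a vertex; with two nutrient constraints at most two foods are used. Check each candidate.
tempeh only: max(11/5, 4.1/1.9) = 2.2 servings → $3.63.
strawberries only: max(11/2, 4.1/0.6) = 6.833 servings → $9.57.
tempeh + strawberries with both tight: 2 servings and 0.5 servings → $4.00.
The minimum over all feasible corners is $3.63.

$3.63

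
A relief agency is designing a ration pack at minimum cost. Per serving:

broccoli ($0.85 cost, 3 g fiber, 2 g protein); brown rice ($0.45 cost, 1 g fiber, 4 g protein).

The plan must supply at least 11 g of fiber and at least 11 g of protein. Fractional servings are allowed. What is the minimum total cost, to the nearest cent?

broccoli only: max(11/3, 11/2) = 5.5 servings → $4.67.
brown rice only: max(11/1, 11/4) = 11 servings → $4.95.
broccoli + brown rice with both tight: 3.3 servings and 1.1 servings → $3.30.
Cheapest feasible corner: $3.30.

$3.30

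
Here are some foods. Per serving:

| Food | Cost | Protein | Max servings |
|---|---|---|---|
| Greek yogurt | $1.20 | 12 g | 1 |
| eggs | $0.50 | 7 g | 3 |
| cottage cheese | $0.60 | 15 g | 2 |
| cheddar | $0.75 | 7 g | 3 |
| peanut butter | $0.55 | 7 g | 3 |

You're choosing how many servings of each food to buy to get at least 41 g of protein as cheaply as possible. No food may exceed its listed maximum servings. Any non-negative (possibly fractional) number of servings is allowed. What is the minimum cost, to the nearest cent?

$1.99

Cost per g of protein: cottage cheese $0.0400, eggs $0.0714, peanut butter $0.0786, Greek yogurt $0.1000, cheddar $0.1071.
Take 2 servings of cottage cheese: +30.0 g protein for $1.20 (total $1.20, still need 11.0 g).
Take 1.571 servings of eggs: +11.0 g protein for $0.79 (total $1.99, still need 0.0 g).
Greedy by cheapest-per-g is optimal for a single linear constraint, so the minimum cost is $1.99.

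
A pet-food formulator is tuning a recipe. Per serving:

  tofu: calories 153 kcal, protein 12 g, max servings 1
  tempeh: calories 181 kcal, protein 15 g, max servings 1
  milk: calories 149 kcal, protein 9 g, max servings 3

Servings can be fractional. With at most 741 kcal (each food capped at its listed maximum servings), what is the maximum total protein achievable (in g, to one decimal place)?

Protein per kcal: tempeh 0.08287, tofu 0.07843, milk 0.0604.
Take 1 serving of tempeh: uses 181 kcal, +15.0 g protein (running total 15.0 g).
Take 1 serving of tofu: uses 153 kcal, +12.0 g protein (running total 27.0 g).
Take 2.732 servings of milk: uses 407 kcal, +24.6 g protein (running total 51.6 g).
Greedy by best ratio exhausts the calories allowance optimally: 51.6 g.

51.6 g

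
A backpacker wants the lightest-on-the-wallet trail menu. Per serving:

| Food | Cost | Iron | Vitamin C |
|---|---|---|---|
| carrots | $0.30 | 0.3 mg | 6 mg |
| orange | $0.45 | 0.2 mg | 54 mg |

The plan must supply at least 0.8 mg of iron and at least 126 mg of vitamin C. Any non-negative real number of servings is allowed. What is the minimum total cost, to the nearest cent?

$1.35

For a min-cost LP with two ≥-constraints, a basic feasible solution has at most two positive variables.
carrots only: max(0.8/0.3, 126/6) = 21 servings → $6.30.
orange only: max(0.8/0.2, 126/54) = 4 servings → $1.80.
carrots + orange with both tight: 1.2 servings and 2.2 servings → $1.35.
Cheapest feasible corner: $1.35.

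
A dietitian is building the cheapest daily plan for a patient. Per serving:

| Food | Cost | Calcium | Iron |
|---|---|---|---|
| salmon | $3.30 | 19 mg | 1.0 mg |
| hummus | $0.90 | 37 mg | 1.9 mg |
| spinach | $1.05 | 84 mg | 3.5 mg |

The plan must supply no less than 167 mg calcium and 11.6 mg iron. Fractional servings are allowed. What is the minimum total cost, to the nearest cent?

$3.48

For a min-cost LP with two ≥-constraints, a basic feasible solution has at most two positive variables.
salmon only: max(167/19, 11.6/1.0) = 11.6 servings → $38.28.
hummus only: max(167/37, 11.6/1.9) = 6.105 servings → $5.49.
spinach only: max(167/84, 11.6/3.5) = 3.314 servings → $3.48.
salmon + hummus with both targets exact would need a negative amount; discard.
salmon + spinach with both targets exact would need a negative amount; discard.
hummus + spinach: intersection lies outside the first quadrant.
Cheapest feasible corner: $3.48.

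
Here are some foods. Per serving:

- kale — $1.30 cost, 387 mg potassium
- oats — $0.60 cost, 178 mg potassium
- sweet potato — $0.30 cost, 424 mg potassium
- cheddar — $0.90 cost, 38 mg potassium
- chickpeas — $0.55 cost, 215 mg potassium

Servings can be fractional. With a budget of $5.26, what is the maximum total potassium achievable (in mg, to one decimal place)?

Potassium per dollar: sweet potato 1413, chickpeas 390.9, kale 297.7, oats 296.7, cheddar 42.22.
With no serving limits, spend the whole cost allowance on sweet potato: $5.26 / $0.30 × 424 mg = 7434.1 mg.

7434.1 mg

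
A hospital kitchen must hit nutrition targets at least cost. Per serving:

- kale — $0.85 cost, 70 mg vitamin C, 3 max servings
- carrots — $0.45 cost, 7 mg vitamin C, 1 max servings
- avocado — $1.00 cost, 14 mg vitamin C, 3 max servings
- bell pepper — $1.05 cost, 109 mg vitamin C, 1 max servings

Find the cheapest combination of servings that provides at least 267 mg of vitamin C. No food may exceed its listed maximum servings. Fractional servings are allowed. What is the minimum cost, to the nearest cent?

Cost per mg of vitamin C: bell pepper $0.0096, kale $0.0121, carrots $0.0643, avocado $0.0714.
Take 1 serving of bell pepper: +109.0 mg vitamin C for $1.05 (total $1.05, still need 158.0 mg).
Take 2.257 servings of kale: +158.0 mg vitamin C for $1.92 (total $2.97, still need 0.0 mg).
Filling from the cheapest source first is optimal under one linear minimum: $2.97.

$2.97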